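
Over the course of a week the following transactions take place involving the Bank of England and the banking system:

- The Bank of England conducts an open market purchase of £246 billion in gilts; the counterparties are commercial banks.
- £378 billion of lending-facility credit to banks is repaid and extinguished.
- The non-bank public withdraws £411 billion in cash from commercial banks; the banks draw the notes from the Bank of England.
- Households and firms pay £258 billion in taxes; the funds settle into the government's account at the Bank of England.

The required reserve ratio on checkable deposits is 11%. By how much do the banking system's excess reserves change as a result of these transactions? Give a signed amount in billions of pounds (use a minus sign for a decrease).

OMO purchase (from banks) £246 billion: reserves +£246B, deposits 0.
Discount-window repayment £378 billion: reserves −£378B, deposits 0.
Currency withdrawal £411 billion: reserves −£411B, deposits −£411B.
Government account inflow £258 billion: reserves −£258B, deposits −£258B.
Totals: Δreserves = −£801B, Δdeposits = −£669B.
Δrequired reserves = 11% × −£669B = −£73.59B.
Δexcess reserves = Δreserves − Δrequired = −£801B − (−£73.59B) = -£727.41 billion.

-£727.41 billion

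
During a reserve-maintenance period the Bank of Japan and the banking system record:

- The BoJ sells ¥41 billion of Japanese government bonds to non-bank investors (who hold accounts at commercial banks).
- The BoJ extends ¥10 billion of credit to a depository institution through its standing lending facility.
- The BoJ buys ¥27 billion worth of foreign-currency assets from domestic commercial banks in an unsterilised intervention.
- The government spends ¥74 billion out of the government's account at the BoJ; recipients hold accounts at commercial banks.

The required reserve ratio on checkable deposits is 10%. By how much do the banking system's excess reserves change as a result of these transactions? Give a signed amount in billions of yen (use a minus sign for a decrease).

Asset sale (to non-banks) ¥41 billion: reserves −¥41B, deposits −¥41B.
Discount-window loan ¥10 billion: reserves +¥10B, deposits 0.
FX purchase ¥27 billion: reserves +¥27B, deposits 0.
Government spending ¥74 billion: reserves +¥74B, deposits +¥74B.
Totals: Δreserves = +¥70B, Δdeposits = +¥33B.
Δrequired reserves = 10% × +¥33B = +¥3.3B.
Δexcess reserves = Δreserves − Δrequired = +¥70B − (+¥3.3B) = +¥66.7 billion.

+¥66.7 billion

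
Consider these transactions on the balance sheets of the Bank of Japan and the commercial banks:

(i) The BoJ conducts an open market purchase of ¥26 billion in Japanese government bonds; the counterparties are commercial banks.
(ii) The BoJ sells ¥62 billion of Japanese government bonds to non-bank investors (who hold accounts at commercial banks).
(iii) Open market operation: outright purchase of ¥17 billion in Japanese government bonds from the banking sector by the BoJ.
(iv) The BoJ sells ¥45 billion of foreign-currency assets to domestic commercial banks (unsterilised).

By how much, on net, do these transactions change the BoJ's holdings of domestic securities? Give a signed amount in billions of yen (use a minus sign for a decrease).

-¥19 billion

OMO purchase (from banks) ¥26 billion: securities added to the BoJ's portfolio → +¥26B.
Asset sale (to non-banks) ¥62 billion: securities removed from the BoJ's portfolio → −¥62B.
OMO purchase (from banks) ¥17 billion: securities added to the BoJ's portfolio → +¥17B.
FX sale ¥45 billion: the BoJ's securities portfolio is untouched → 0.
Net: 26 − 62 + 17 + 0 = -¥19 billion.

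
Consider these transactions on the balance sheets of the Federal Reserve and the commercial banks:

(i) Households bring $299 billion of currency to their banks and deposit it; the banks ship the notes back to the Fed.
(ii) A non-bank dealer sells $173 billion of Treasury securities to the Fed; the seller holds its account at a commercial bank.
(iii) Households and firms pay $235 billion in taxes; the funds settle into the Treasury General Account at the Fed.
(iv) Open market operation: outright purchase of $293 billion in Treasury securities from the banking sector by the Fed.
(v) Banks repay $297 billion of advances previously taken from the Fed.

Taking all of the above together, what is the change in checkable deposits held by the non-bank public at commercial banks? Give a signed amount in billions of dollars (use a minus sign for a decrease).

Currency deposit $299 billion: non-bank counterparties' bank balances rise → +$299B.
Asset purchase (from non-banks) $173 billion: non-bank counterparties' bank balances rise → +$173B.
Government account inflow $235 billion: non-bank counterparties' bank balances fall → −$235B.
OMO purchase (from banks) $293 billion: the counterparty is a bank, so public deposits are unchanged → 0.
Discount-window repayment $297 billion: the counterparty is a bank, so public deposits are unchanged → 0.
Net: 299 + 173 − 235 + 0 + 0 = +$237 billion.

+$237 billion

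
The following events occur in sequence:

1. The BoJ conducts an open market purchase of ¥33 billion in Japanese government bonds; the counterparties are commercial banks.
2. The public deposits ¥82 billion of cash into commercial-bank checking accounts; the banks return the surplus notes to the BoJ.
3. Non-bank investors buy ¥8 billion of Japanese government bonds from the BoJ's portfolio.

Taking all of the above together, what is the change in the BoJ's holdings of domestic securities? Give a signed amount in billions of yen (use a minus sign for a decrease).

OMO purchase (from banks) ¥33 billion: securities added to the BoJ's portfolio → +¥33B.
Currency deposit ¥82 billion: the BoJ's securities portfolio is untouched → 0.
Asset sale (to non-banks) ¥8 billion: securities removed from the BoJ's portfolio → −¥8B.
Net: 33 + 0 − 8 = +¥25 billion.

+¥25 billion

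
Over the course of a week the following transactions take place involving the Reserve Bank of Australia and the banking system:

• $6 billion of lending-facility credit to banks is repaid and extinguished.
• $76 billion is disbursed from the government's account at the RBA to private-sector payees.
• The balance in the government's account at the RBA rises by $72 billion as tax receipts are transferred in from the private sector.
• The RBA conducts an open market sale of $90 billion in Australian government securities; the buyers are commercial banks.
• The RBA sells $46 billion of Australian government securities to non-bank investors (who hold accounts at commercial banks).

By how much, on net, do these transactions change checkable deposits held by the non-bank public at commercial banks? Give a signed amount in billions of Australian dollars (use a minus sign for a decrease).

-$42 billion

Discount-window repayment $6 billion: the counterparty is a bank, so public deposits are unchanged → 0.
Government spending $76 billion: non-bank counterparties' bank balances rise → +$76B.
Government account inflow $72 billion: non-bank counterparties' bank balances fall → −$72B.
OMO sale (to banks) $90 billion: the counterparty is a bank, so public deposits are unchanged → 0.
Asset sale (to non-banks) $46 billion: non-bank counterparties' bank balances fall → −$46B.
Net: 0 + 76 − 72 + 0 − 46 = -$42 billion.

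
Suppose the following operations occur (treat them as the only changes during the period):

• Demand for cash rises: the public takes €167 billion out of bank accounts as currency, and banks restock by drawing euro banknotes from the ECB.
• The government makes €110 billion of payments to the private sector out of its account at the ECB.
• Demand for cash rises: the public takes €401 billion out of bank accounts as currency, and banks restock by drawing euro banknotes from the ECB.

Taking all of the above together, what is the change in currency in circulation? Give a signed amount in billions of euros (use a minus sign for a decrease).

+€568 billion

Currency withdrawal €167 billion: notes leave the central bank → +€167B.
Government spending €110 billion: no currency enters or leaves circulation → 0.
Currency withdrawal €401 billion: notes leave the central bank → +€401B.
Net: 167 + 0 + 401 = +€568 billion.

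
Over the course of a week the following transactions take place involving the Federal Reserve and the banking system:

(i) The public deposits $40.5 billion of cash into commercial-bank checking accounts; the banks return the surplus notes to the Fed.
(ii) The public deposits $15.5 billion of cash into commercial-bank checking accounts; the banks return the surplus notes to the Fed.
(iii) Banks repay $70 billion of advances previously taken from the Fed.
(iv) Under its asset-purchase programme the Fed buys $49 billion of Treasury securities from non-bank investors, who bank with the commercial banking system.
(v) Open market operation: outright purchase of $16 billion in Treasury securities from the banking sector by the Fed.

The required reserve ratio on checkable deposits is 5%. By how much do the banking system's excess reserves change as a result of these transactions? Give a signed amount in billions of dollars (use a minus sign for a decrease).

+$45.75 billion

Currency deposit $40.5 billion: reserves +$40.5B, deposits +$40.5B.
Currency deposit $15.5 billion: reserves +$15.5B, deposits +$15.5B.
Discount-window repayment $70 billion: reserves −$70B, deposits 0.
Asset purchase (from non-banks) $49 billion: reserves +$49B, deposits +$49B.
OMO purchase (from banks) $16 billion: reserves +$16B, deposits 0.
Totals: Δreserves = +$51B, Δdeposits = +$105B.
Δrequired reserves = 5% × +$105B = +$5.25B.
Δexcess reserves = Δreserves − Δrequired = +$51B − (+$5.25B) = +$45.75 billion.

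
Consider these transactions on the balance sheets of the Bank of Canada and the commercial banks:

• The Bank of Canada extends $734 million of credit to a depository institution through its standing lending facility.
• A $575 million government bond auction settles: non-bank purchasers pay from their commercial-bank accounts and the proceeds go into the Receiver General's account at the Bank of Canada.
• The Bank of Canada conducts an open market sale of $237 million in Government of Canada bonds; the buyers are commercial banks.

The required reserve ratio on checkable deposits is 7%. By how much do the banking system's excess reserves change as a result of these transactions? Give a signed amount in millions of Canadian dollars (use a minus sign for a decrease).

Discount-window loan $734 million: reserves +$734M, deposits 0.
Government account inflow $575 million: reserves −$575M, deposits −$575M.
OMO sale (to banks) $237 million: reserves −$237M, deposits 0.
Totals: Δreserves = −$78M, Δdeposits = −$575M.
Δrequired reserves = 7% × −$575M = −$40.25M.
Δexcess reserves = Δreserves − Δrequired = −$78M − (−$40.25M) = -$37.75 million.

-$37.75 million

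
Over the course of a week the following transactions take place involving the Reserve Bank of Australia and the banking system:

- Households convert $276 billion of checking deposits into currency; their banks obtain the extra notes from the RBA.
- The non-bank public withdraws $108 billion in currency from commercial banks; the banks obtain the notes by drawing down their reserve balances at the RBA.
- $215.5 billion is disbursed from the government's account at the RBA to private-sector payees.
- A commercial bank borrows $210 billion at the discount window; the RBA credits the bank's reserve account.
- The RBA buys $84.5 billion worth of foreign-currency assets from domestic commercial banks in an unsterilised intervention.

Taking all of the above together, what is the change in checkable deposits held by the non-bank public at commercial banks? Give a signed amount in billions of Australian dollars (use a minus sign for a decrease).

Currency withdrawal $276 billion: non-bank counterparties' bank balances fall → −$276B.
Currency withdrawal $108 billion: non-bank counterparties' bank balances fall → −$108B.
Government spending $215.5 billion: non-bank counterparties' bank balances rise → +$215.5B.
Discount-window loan $210 billion: the counterparty is a bank, so public deposits are unchanged → 0.
FX purchase $84.5 billion: the counterparty is a bank, so public deposits are unchanged → 0.
Net: −276 − 108 + 215.5 + 0 + 0 = -$168.5 billion.

-$168.5 billion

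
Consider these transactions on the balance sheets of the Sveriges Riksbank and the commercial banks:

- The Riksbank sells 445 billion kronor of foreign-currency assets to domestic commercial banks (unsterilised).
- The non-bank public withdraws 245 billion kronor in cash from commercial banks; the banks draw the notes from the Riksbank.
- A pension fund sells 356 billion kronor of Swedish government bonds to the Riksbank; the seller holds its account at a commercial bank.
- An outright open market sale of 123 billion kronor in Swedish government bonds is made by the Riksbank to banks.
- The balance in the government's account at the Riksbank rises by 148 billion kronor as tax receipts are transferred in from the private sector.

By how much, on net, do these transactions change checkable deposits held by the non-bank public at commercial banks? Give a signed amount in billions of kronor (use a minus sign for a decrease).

FX sale 445 billion kronor: the counterparty is a bank, so public deposits are unchanged → 0.
Currency withdrawal 245 billion kronor: non-bank counterparties' bank balances fall → −245B.
Asset purchase (from non-banks) 356 billion kronor: non-bank counterparties' bank balances rise → +356B.
OMO sale (to banks) 123 billion kronor: the counterparty is a bank, so public deposits are unchanged → 0.
Government account inflow 148 billion kronor: non-bank counterparties' bank balances fall → −148B.
Net: 0 − 245 + 356 + 0 − 148 = -37 billion.

-37 billion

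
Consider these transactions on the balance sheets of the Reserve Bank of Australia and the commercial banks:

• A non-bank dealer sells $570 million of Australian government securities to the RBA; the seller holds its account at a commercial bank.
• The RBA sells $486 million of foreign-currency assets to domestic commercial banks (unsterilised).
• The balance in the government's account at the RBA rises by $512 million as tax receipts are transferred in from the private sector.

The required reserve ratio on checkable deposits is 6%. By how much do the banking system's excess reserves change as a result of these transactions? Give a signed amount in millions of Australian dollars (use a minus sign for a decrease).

-$431.48 million

Asset purchase (from non-banks) $570 million: reserves +$570M, deposits +$570M.
FX sale $486 million: reserves −$486M, deposits 0.
Government account inflow $512 million: reserves −$512M, deposits −$512M.
Totals: Δreserves = −$428M, Δdeposits = +$58M.
Δrequired reserves = 6% × +$58M = +$3.48M.
Δexcess reserves = Δreserves − Δrequired = −$428M − (+$3.48M) = -$431.48 million.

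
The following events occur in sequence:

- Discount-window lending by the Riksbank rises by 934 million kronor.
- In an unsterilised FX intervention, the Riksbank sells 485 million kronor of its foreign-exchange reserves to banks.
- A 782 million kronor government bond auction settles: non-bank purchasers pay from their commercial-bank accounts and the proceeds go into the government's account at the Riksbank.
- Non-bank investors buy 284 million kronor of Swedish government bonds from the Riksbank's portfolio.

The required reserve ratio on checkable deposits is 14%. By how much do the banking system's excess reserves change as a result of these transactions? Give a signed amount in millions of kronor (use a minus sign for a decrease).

Discount-window loan 934 million kronor: reserves +934M, deposits 0.
FX sale 485 million kronor: reserves −485M, deposits 0.
Government account inflow 782 million kronor: reserves −782M, deposits −782M.
Asset sale (to non-banks) 284 million kronor: reserves −284M, deposits −284M.
Totals: Δreserves = −617M, Δdeposits = −1066M.
Δrequired reserves = 14% × −1066M = −149.24M.
Δexcess reserves = Δreserves − Δrequired = −617M − (−149.24M) = -467.76 million.

-467.76 million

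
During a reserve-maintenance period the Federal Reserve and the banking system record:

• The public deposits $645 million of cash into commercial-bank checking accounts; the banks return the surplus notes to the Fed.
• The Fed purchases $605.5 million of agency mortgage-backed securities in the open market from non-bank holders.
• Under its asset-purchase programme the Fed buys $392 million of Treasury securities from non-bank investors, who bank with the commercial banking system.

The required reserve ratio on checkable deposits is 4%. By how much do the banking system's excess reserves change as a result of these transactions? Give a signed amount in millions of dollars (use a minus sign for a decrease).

Currency deposit $645 million: reserves +$645M, deposits +$645M.
Asset purchase (from non-banks) $605.5 million: reserves +$605.5M, deposits +$605.5M.
Asset purchase (from non-banks) $392 million: reserves +$392M, deposits +$392M.
Totals: Δreserves = +$1642.5M, Δdeposits = +$1642.5M.
Δrequired reserves = 4% × +$1642.5M = +$65.7M.
Δexcess reserves = Δreserves − Δrequired = +$1642.5M − (+$65.7M) = +$1576.8 million.

+$1576.8 million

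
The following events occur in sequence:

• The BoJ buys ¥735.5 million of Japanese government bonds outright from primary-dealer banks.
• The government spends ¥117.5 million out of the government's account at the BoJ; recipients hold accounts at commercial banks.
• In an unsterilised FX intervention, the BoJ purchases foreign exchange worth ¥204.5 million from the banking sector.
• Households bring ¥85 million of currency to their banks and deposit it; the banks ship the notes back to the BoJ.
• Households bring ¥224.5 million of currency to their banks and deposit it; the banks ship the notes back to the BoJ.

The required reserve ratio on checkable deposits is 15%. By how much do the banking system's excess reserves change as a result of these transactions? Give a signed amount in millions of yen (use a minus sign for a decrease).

+¥1302.95 million

OMO purchase (from banks) ¥735.5 million: reserves +¥735.5M, deposits 0.
Government spending ¥117.5 million: reserves +¥117.5M, deposits +¥117.5M.
FX purchase ¥204.5 million: reserves +¥204.5M, deposits 0.
Currency deposit ¥85 million: reserves +¥85M, deposits +¥85M.
Currency deposit ¥224.5 million: reserves +¥224.5M, deposits +¥224.5M.
Totals: Δreserves = +¥1367M, Δdeposits = +¥427M.
Δrequired reserves = 15% × +¥427M = +¥64.05M.
Δexcess reserves = Δreserves − Δrequired = +¥1367M − (+¥64.05M) = +¥1302.95 million.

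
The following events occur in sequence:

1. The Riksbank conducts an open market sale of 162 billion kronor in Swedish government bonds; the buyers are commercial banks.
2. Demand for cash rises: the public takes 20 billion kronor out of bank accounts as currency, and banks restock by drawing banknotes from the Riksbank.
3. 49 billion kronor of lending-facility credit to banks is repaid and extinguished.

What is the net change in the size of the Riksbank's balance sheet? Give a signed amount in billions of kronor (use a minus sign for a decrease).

Riksbank balance sheet:
  Assets:      Securities −162B, Loans to banks −49B
  Liabilities: Bank reserves −231B, Currency in circulation +20B
Change in total Riksbank assets = -211 billion.

-211 billion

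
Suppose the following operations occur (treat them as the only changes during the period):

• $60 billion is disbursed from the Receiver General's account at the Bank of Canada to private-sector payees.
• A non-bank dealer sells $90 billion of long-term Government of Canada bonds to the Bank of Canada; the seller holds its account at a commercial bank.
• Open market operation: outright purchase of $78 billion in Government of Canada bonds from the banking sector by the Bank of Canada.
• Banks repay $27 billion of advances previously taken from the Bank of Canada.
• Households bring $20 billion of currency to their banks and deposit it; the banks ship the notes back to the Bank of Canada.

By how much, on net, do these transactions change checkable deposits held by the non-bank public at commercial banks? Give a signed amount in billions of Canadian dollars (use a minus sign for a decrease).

+$170 billion

Government spending $60 billion: non-bank counterparties' bank balances rise → +$60B.
Asset purchase (from non-banks) $90 billion: non-bank counterparties' bank balances rise → +$90B.
OMO purchase (from banks) $78 billion: the counterparty is a bank, so public deposits are unchanged → 0.
Discount-window repayment $27 billion: the counterparty is a bank, so public deposits are unchanged → 0.
Currency deposit $20 billion: non-bank counterparties' bank balances rise → +$20B.
Net: 60 + 90 + 0 + 0 + 20 = +$170 billion.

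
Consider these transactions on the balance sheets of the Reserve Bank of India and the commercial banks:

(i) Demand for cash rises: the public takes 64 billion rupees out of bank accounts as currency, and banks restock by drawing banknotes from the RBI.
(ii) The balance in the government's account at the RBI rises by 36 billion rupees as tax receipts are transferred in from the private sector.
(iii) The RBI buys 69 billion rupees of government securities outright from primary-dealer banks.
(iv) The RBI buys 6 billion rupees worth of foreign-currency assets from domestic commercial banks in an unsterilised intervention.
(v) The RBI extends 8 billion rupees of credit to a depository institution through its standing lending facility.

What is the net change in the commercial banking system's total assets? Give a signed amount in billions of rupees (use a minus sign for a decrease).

Currency withdrawal 64 billion rupees: bank balance sheets shrink → −64B.
Government account inflow 36 billion rupees: bank balance sheets shrink → −36B.
OMO purchase (from banks) 69 billion rupees: just an asset swap on bank balance sheets → 0.
FX purchase 6 billion rupees: just an asset swap on bank balance sheets → 0.
Discount-window loan 8 billion rupees: bank balance sheets expand → +8B.
Net: −64 − 36 + 0 + 0 + 8 = -92 billion.

-92 billion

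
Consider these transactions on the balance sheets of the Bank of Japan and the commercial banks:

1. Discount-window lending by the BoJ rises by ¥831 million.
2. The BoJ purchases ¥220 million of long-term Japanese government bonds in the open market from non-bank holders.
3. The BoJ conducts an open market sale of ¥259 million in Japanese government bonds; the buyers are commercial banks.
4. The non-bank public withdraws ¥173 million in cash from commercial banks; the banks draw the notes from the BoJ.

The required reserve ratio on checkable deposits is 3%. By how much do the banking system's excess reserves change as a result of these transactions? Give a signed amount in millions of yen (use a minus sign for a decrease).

Discount-window loan ¥831 million: reserves +¥831M, deposits 0.
Asset purchase (from non-banks) ¥220 million: reserves +¥220M, deposits +¥220M.
OMO sale (to banks) ¥259 million: reserves −¥259M, deposits 0.
Currency withdrawal ¥173 million: reserves −¥173M, deposits −¥173M.
Totals: Δreserves = +¥619M, Δdeposits = +¥47M.
Δrequired reserves = 3% × +¥47M = +¥1.41M.
Δexcess reserves = Δreserves − Δrequired = +¥619M − (+¥1.41M) = +¥617.59 million.

+¥617.59 million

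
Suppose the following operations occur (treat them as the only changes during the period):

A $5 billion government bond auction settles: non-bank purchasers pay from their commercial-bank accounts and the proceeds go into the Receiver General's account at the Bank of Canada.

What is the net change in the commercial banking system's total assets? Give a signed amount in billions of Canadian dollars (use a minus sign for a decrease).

-$5 billion

Government account inflow $5 billion: bank balance sheets shrink → −$5B.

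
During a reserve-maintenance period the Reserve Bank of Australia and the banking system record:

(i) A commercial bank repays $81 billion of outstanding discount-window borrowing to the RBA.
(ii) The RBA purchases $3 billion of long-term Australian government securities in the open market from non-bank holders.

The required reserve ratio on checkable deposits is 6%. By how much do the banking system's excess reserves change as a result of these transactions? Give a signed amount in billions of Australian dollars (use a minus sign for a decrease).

Discount-window repayment $81 billion: reserves −$81B, deposits 0.
Asset purchase (from non-banks) $3 billion: reserves +$3B, deposits +$3B.
Totals: Δreserves = −$78B, Δdeposits = +$3B.
Δrequired reserves = 6% × +$3B = +$0.18B.
Δexcess reserves = Δreserves − Δrequired = −$78B − (+$0.18B) = -$78.18 billion.

-$78.18 billion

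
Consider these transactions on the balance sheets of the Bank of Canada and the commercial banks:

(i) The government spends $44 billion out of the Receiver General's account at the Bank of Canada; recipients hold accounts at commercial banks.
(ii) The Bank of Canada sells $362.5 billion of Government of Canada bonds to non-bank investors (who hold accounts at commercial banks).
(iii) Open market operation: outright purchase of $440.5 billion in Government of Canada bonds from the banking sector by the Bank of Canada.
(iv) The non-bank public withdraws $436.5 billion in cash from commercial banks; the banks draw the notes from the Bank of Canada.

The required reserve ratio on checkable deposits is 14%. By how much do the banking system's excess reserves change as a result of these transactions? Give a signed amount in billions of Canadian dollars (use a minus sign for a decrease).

Government spending $44 billion: reserves +$44B, deposits +$44B.
Asset sale (to non-banks) $362.5 billion: reserves −$362.5B, deposits −$362.5B.
OMO purchase (from banks) $440.5 billion: reserves +$440.5B, deposits 0.
Currency withdrawal $436.5 billion: reserves −$436.5B, deposits −$436.5B.
Totals: Δreserves = −$314.5B, Δdeposits = −$755B.
Δrequired reserves = 14% × −$755B = −$105.7B.
Δexcess reserves = Δreserves − Δrequired = −$314.5B − (−$105.7B) = -$208.8 billion.

-$208.8 billion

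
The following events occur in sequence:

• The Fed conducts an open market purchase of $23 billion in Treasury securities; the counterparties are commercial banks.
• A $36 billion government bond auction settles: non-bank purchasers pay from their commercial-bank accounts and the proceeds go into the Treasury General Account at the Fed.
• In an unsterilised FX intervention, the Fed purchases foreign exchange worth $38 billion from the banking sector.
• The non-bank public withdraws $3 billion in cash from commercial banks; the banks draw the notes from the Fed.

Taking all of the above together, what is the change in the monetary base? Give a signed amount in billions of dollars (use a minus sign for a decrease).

+$25 billion

OMO purchase (from banks) $23 billion: Fed balance sheet expands → +$23B.
Government account inflow $36 billion: reserves shift to a non-base liability → −$36B.
FX purchase $38 billion: Fed balance sheet expands → +$38B.
Currency withdrawal $3 billion: just a shift between currency and reserves — both are base money → 0.
Net: 23 − 36 + 38 + 0 = +$25 billion.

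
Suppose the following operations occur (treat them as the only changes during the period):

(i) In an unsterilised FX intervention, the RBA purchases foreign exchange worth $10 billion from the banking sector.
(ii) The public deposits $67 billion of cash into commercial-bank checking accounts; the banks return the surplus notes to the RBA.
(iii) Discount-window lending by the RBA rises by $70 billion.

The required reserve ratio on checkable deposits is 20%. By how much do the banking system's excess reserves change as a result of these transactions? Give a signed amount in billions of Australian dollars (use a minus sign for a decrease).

FX purchase $10 billion: reserves +$10B, deposits 0.
Currency deposit $67 billion: reserves +$67B, deposits +$67B.
Discount-window loan $70 billion: reserves +$70B, deposits 0.
Totals: Δreserves = +$147B, Δdeposits = +$67B.
Δrequired reserves = 20% × +$67B = +$13.4B.
Δexcess reserves = Δreserves − Δrequired = +$147B − (+$13.4B) = +$133.6 billion.

+$133.6 billion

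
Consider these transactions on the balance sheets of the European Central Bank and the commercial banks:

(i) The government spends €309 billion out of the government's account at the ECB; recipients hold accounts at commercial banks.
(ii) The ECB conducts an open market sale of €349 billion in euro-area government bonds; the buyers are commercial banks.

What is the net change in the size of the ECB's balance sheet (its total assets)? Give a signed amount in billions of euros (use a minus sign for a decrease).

-€349 billion

ECB balance sheet:
  Assets:      Securities −€349B
  Liabilities: Bank reserves −€40B, Government deposits −€309B
Change in total ECB assets = -€349 billion.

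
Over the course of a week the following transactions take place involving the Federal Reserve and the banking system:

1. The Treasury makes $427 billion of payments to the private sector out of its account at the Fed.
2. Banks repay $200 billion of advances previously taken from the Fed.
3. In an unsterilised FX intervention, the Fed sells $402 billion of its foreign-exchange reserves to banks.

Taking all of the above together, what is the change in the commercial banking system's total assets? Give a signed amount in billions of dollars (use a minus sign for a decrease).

+$227 billion

Government spending $427 billion: bank balance sheets expand → +$427B.
Discount-window repayment $200 billion: bank balance sheets shrink → −$200B.
FX sale $402 billion: just an asset swap on bank balance sheets → 0.
Net: 427 − 200 + 0 = +$227 billion.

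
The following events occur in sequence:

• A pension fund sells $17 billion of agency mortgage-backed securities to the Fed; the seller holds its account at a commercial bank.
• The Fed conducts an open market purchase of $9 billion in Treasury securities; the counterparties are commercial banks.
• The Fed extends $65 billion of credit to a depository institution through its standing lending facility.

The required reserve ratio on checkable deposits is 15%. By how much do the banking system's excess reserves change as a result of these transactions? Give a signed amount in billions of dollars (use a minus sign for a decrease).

+$88.45 billion

Asset purchase (from non-banks) $17 billion: reserves +$17B, deposits +$17B.
OMO purchase (from banks) $9 billion: reserves +$9B, deposits 0.
Discount-window loan $65 billion: reserves +$65B, deposits 0.
Totals: Δreserves = +$91B, Δdeposits = +$17B.
Δrequired reserves = 15% × +$17B = +$2.55B.
Δexcess reserves = Δreserves − Δrequired = +$91B − (+$2.55B) = +$88.45 billion.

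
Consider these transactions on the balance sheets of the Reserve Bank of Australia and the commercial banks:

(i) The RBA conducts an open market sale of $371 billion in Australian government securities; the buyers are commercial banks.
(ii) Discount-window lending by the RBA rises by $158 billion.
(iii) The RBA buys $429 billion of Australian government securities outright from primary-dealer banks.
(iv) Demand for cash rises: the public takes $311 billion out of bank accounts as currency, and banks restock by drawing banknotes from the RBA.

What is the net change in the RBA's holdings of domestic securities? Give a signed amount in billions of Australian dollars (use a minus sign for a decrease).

+$58 billion

OMO sale (to banks) $371 billion: securities removed from the RBA's portfolio → −$371B.
Discount-window loan $158 billion: the RBA's securities portfolio is untouched → 0.
OMO purchase (from banks) $429 billion: securities added to the RBA's portfolio → +$429B.
Currency withdrawal $311 billion: the RBA's securities portfolio is untouched → 0.
Net: −371 + 0 + 429 + 0 = +$58 billion.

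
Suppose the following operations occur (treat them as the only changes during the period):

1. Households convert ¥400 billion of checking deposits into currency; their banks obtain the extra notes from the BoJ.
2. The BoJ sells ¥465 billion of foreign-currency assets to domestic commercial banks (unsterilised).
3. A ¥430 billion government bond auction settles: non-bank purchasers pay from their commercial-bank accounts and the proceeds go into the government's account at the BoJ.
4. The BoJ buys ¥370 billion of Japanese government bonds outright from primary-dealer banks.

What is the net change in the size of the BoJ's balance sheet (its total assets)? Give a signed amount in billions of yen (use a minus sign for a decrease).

BoJ balance sheet:
  Assets:      Securities +¥370B, Foreign assets −¥465B
  Liabilities: Bank reserves −¥925B, Currency in circulation +¥400B, Government deposits +¥430B
Change in total BoJ assets = -¥95 billion.

-¥95 billion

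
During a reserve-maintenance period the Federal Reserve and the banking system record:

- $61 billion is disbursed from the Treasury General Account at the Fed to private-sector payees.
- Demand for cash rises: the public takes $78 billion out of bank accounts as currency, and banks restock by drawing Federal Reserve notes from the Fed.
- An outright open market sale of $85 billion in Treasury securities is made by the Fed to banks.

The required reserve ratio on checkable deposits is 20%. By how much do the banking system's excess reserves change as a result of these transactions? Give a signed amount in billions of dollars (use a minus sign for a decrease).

-$98.6 billion

Government spending $61 billion: reserves +$61B, deposits +$61B.
Currency withdrawal $78 billion: reserves −$78B, deposits −$78B.
OMO sale (to banks) $85 billion: reserves −$85B, deposits 0.
Totals: Δreserves = −$102B, Δdeposits = −$17B.
Δrequired reserves = 20% × −$17B = −$3.4B.
Δexcess reserves = Δreserves − Δrequired = −$102B − (−$3.4B) = -$98.6 billion.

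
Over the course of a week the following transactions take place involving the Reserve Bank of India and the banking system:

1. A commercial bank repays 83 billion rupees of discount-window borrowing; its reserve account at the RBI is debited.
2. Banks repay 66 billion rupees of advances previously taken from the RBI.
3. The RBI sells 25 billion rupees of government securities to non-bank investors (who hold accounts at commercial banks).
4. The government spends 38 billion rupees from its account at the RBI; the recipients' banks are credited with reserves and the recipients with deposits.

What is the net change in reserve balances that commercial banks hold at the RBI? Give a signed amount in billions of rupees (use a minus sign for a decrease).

Discount-window repayment 83 billion rupees: repayment is debited from reserves → −83B.
Discount-window repayment 66 billion rupees: repayment is debited from reserves → −66B.
Asset sale (to non-banks) 25 billion rupees: the non-bank buyers' banks settle from reserves → −25B.
Government spending 38 billion rupees: government payments flow into bank reserve accounts → +38B.
Net: −83 − 66 − 25 + 38 = -136 billion.

-136 billion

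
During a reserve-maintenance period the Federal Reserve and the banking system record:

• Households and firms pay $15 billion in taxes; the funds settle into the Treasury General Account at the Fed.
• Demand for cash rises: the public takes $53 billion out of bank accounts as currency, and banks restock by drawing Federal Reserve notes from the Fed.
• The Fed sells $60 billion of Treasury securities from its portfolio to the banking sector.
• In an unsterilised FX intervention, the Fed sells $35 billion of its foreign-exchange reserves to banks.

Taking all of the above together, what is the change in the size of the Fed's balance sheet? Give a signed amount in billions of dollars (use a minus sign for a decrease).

Fed balance sheet:
  Assets:      Securities −$60B, Foreign assets −$35B
  Liabilities: Bank reserves −$163B, Currency in circulation +$53B, Government deposits +$15B
Change in total Fed assets = -$95 billion.

-$95 billion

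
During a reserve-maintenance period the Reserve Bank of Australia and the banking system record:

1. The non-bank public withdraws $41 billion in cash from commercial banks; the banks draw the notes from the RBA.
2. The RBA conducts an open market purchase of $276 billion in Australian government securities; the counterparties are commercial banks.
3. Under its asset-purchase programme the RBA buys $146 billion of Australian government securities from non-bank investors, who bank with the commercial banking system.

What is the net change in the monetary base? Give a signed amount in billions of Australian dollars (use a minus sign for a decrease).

RBA balance sheet:
  Assets:      Securities +$422B
  Liabilities: Bank reserves +$381B, Currency in circulation +$41B
Monetary base = currency + reserves: +$41B + (+$381B) = +$422 billion.

+$422 billion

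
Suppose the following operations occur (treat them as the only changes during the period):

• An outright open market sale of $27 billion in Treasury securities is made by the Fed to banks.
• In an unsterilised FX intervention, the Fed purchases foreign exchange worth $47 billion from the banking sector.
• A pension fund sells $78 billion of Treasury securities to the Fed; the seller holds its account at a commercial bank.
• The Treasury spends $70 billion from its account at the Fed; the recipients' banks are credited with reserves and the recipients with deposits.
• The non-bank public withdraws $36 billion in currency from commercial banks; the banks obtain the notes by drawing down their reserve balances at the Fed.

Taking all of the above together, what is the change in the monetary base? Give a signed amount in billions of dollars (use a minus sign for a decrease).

Fed balance sheet:
  Assets:      Securities +$51B, Foreign assets +$47B
  Liabilities: Bank reserves +$132B, Currency in circulation +$36B, Government deposits −$70B
Commercial banking system:
  Assets:      Reserves at CB +$132B, Securities +$27B, Foreign assets −$47B
  Liabilities: Checkable deposits +$112B
Monetary base = currency + reserves: +$36B + (+$132B) = +$168 billion.

+$168 billion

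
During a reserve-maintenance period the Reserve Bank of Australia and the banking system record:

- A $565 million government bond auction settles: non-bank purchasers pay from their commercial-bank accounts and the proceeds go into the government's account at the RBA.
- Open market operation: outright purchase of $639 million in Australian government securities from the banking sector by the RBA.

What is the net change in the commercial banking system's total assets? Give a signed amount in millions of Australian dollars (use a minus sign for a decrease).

-$565 million

Government account inflow $565 million: bank balance sheets shrink → −$565M.
OMO purchase (from banks) $639 million: just an asset swap on bank balance sheets → 0.
Net: −565 + 0 = -$565 million.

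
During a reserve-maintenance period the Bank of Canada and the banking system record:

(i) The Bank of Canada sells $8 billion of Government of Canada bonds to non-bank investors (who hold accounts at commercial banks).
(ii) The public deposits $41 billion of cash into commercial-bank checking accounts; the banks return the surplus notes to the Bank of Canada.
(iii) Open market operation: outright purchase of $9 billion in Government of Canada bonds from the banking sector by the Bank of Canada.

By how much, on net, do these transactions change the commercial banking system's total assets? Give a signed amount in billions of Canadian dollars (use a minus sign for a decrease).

Bank of Canada balance sheet:
  Assets:      Securities +$1B
  Liabilities: Bank reserves +$42B, Currency in circulation −$41B
Commercial banking system:
  Assets:      Reserves at CB +$42B, Securities −$9B
  Liabilities: Checkable deposits +$33B
Change in total bank assets = +$33 billion.

+$33 billion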